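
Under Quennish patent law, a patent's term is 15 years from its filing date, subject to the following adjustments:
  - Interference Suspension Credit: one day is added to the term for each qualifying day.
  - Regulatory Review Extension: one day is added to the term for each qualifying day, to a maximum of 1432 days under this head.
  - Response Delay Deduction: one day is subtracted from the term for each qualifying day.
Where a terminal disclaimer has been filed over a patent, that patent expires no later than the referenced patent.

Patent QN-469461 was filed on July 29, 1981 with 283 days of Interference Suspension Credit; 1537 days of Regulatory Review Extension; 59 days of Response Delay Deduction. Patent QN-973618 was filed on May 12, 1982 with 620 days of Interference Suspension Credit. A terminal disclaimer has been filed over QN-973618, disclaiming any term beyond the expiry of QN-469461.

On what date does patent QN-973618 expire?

1999-01-22

Natural term of QN-973618:
  Base: filing + 15 years → 12 May 1997.
  Interference Suspension Credit: +620 days → 22 January 1999.
Expiry of referenced patent QN-469461:
  Base: filing + 15 years → 29 July 1996.
  Interference Suspension Credit: +283 days → 8 May 1997.
  Regulatory Review Extension: 1537 days claimed exceeds the 1432-day cap, so +1432 days → 9 April 2001.
  Response Delay Deduction: −59 days → 9 February 2001.
Terminal disclaimer: QN-973618 expires on the earlier of 22 January 1999 and 9 February 2001.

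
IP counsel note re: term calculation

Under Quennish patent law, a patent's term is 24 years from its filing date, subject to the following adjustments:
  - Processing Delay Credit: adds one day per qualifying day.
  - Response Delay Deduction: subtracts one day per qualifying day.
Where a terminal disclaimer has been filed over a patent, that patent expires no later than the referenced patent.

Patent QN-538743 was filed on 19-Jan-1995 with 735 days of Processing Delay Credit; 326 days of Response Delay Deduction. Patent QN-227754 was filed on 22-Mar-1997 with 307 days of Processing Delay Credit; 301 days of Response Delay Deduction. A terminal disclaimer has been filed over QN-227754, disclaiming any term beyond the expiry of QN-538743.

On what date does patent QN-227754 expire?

March 3, 2020

Natural term of QN-227754:
  Base: filing + 24 years → 22 March 2021.
  Processing Delay Credit: +307 days → 23 January 2022.
  Response Delay Deduction: −301 days → 28 March 2021.
Expiry of referenced patent QN-538743:
  Base: filing + 24 years → 19 January 2019.
  Processing Delay Credit: +735 days → 23 January 2021.
  Response Delay Deduction: −326 days → 3 March 2020.
Terminal disclaimer: QN-227754 expires on the earlier of 28 March 2021 and 3 March 2020.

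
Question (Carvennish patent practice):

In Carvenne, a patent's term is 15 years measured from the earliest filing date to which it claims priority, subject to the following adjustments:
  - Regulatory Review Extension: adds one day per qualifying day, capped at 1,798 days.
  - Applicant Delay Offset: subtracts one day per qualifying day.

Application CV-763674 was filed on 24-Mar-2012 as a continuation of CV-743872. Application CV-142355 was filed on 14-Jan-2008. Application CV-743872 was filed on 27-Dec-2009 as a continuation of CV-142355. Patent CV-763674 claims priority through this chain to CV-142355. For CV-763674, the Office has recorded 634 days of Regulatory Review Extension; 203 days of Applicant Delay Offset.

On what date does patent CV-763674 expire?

Earliest priority filing: 14 January 2008.
Base term: 14 January 2008 + 15 years → 14 January 2023.
Regulatory Review Extension: 634 days (within the 1798-day cap) → +634 days → 9 October 2024.
Applicant Delay Offset: −203 days → 20 March 2024.

2024-03-20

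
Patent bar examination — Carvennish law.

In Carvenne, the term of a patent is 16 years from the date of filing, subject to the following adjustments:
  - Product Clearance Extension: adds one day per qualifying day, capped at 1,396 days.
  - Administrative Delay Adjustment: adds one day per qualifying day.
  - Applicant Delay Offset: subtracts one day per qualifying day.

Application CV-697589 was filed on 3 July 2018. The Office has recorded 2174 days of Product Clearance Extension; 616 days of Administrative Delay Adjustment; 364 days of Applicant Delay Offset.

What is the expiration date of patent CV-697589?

2039-01-06

Base term: filing date + 16 years → 3 July 2034.
Product Clearance Extension: 2174 days claimed exceeds the 1396-day cap, so +1396 days → 29 April 2038.
Administrative Delay Adjustment: +616 days → 5 January 2040.
Applicant Delay Offset: −364 days → 6 January 2039.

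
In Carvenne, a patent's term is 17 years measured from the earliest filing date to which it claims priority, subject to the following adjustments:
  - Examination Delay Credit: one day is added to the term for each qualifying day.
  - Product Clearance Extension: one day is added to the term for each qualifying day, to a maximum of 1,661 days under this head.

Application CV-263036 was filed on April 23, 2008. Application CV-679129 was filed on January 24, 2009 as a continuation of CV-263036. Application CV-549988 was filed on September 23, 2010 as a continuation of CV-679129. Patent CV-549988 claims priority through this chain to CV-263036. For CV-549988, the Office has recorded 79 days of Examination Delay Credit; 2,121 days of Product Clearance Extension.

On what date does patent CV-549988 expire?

January 27, 2030

Earliest priority filing: 23 April 2008.
Base term: 23 April 2008 + 17 years → 23 April 2025.
Examination Delay Credit: +79 days → 11 July 2025.
Product Clearance Extension: 2121 days claimed exceeds the 1661-day cap, so +1661 days → 27 January 2030.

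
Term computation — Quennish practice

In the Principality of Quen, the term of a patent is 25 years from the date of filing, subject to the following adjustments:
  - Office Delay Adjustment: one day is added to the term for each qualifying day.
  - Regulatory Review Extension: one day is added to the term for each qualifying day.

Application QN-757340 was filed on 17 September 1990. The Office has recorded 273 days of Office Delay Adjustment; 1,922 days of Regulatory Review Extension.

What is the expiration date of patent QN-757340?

Base term: filing date + 25 years → 17 September 2015.
Office Delay Adjustment: +273 days → 16 June 2016.
Regulatory Review Extension: +1922 days → 20 September 2021.

September 20, 2021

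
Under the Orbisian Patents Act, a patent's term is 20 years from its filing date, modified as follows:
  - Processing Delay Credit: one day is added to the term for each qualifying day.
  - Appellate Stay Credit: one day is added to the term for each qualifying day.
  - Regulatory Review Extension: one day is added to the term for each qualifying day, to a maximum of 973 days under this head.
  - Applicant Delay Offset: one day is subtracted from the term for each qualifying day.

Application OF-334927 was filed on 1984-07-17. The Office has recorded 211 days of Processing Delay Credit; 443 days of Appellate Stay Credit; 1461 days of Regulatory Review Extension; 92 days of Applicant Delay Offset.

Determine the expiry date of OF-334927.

Base term: filing date + 20 years → 17 July 2004.
Processing Delay Credit: +211 days → 13 February 2005.
Appellate Stay Credit: +443 days → 2 May 2006.
Regulatory Review Extension: 1461 days claimed exceeds the 973-day cap, so +973 days → 30 December 2008.
Applicant Delay Offset: −92 days → 29 September 2008.

September 29, 2008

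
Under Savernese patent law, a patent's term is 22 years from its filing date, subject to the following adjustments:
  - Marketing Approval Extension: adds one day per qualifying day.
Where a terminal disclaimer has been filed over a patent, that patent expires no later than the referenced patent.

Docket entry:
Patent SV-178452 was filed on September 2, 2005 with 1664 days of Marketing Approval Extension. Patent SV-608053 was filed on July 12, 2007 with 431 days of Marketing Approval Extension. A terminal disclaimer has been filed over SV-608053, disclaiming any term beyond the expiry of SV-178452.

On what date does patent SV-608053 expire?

September 16, 2030

Natural term of SV-608053:
  Base: filing + 22 years → 12 July 2029.
  Marketing Approval Extension: +431 days → 16 September 2030.
Expiry of referenced patent SV-178452:
  Base: filing + 22 years → 2 September 2027.
  Marketing Approval Extension: +1664 days → 23 March 2032.
Terminal disclaimer: SV-608053 expires on the earlier of 16 September 2030 and 23 March 2032.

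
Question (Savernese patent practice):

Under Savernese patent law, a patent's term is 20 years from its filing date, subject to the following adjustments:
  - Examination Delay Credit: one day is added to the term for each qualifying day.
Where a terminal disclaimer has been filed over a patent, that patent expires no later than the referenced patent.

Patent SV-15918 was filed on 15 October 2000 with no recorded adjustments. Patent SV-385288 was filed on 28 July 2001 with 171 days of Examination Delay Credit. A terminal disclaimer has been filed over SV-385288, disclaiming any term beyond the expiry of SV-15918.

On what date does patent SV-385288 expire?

Natural term of SV-385288:
  Base: filing + 20 years → 28 July 2021.
  Examination Delay Credit: +171 days → 15 January 2022.
Expiry of referenced patent SV-15918:
  Base: filing + 20 years → 15 October 2020.
Terminal disclaimer: SV-385288 expires on the earlier of 15 January 2022 and 15 October 2020.

2020-10-15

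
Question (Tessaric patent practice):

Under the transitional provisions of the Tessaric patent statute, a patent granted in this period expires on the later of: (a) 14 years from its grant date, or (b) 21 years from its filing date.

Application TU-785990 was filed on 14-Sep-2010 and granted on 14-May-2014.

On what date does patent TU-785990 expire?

September 14, 2031

(a) grant + 14 years → 14 May 2028.
(b) filing + 21 years → 14 September 2031.
Later of the two: 14 September 2031.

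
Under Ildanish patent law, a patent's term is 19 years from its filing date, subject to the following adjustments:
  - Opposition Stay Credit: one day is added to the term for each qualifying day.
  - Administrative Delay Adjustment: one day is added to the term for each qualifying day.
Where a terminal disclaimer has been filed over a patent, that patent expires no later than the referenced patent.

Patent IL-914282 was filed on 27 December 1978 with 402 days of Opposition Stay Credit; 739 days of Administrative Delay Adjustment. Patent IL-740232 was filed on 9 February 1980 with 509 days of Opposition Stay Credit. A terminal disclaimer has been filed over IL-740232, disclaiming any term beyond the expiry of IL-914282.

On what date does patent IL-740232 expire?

Natural term of IL-740232:
  Base: filing + 19 years → 9 February 1999.
  Opposition Stay Credit: +509 days → 2 July 2000.
Expiry of referenced patent IL-914282:
  Base: filing + 19 years → 27 December 1997.
  Opposition Stay Credit: +402 days → 2 February 1999.
  Administrative Delay Adjustment: +739 days → 10 February 2001.
Terminal disclaimer: IL-740232 expires on the earlier of 2 July 2000 and 10 February 2001.

2000-07-02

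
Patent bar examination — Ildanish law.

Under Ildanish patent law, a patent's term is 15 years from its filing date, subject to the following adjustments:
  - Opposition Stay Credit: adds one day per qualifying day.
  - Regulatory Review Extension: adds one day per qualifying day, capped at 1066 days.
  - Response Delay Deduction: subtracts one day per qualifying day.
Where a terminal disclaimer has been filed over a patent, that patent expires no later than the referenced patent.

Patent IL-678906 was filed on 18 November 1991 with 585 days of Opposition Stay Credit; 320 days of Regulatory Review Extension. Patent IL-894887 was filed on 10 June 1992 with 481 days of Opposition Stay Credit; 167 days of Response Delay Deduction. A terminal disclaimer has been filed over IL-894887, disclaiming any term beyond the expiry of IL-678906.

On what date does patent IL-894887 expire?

Natural term of IL-894887:
  Base: filing + 15 years → 10 June 2007.
  Opposition Stay Credit: +481 days → 3 October 2008.
  Response Delay Deduction: −167 days → 19 April 2008.
Expiry of referenced patent IL-678906:
  Base: filing + 15 years → 18 November 2006.
  Opposition Stay Credit: +585 days → 25 June 2008.
  Regulatory Review Extension: 320 days (within the 1066-day cap) → +320 days → 11 May 2009.
Terminal disclaimer: IL-894887 expires on the earlier of 19 April 2008 and 11 May 2009.

April 19, 2008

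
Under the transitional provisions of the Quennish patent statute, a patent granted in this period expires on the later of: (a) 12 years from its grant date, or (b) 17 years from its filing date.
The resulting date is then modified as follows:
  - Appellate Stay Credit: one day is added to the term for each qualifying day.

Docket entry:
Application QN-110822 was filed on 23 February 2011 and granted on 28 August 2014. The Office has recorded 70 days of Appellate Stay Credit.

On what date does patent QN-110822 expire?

(a) grant + 12 years → 28 August 2026.
(b) filing + 17 years → 23 February 2028.
Later of the two: 23 February 2028.
Appellate Stay Credit: +70 days → 3 May 2028.

2028-05-03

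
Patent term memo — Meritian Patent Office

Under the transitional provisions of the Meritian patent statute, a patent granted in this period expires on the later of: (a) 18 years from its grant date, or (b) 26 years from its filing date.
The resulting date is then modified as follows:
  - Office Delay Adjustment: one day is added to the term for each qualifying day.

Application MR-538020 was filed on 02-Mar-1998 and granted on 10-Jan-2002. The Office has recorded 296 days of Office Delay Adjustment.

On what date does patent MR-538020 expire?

(a) grant + 18 years → 10 January 2020.
(b) filing + 26 years → 2 March 2024.
Later of the two: 2 March 2024.
Office Delay Adjustment: +296 days → 23 December 2024.

2024-12-23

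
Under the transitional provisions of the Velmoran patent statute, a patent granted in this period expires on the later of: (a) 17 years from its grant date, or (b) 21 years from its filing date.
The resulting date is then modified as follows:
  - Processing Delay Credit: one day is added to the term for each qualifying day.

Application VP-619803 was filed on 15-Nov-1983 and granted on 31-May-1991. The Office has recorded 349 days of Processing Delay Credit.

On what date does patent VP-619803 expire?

(a) grant + 17 years → 31 May 2008.
(b) filing + 21 years → 15 November 2004.
Later of the two: 31 May 2008.
Processing Delay Credit: +349 days → 15 May 2009.

2009-05-15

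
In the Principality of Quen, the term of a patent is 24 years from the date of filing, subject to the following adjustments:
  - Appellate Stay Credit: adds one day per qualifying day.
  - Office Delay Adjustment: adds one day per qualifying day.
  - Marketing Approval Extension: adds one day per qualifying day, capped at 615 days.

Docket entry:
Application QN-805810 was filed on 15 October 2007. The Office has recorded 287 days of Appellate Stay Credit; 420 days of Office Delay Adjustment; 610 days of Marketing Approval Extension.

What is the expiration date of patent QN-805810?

Base term: filing date + 24 years → 15 October 2031.
Appellate Stay Credit: +287 days → 28 July 2032.
Office Delay Adjustment: +420 days → 21 September 2033.
Marketing Approval Extension: 610 days (within the 615-day cap) → +610 days → 24 May 2035.

May 24, 2035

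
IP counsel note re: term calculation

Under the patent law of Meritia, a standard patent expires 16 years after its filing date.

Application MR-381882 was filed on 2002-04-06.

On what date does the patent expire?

Filing date + 16 years → 6 April 2018.

2018-04-06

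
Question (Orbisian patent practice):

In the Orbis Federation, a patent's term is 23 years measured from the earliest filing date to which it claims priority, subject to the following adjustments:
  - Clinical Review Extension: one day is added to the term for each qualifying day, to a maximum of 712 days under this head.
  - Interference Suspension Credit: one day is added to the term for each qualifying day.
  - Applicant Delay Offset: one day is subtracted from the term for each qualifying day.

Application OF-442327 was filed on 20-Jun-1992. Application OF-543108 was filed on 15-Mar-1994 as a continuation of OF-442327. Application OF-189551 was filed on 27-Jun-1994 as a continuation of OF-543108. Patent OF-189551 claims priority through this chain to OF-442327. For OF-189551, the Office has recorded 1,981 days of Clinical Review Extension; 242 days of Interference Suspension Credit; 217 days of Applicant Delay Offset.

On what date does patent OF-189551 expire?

2017-06-26

Earliest priority filing: 20 June 1992.
Base term: 20 June 1992 + 23 years → 20 June 2015.
Clinical Review Extension: 1981 days claimed exceeds the 712-day cap, so +712 days → 1 June 2017.
Interference Suspension Credit: +242 days → 29 January 2018.
Applicant Delay Offset: −217 days → 26 June 2017.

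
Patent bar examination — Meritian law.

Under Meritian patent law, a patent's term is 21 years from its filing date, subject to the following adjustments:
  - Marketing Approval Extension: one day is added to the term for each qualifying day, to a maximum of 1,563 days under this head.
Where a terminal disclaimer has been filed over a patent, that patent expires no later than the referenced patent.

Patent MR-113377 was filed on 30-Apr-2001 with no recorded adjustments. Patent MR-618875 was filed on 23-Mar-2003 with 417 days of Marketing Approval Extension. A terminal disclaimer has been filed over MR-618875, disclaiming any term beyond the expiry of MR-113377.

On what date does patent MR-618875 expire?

April 30, 2022

Natural term of MR-618875:
  Base: filing + 21 years → 23 March 2024.
  Marketing Approval Extension: 417 days (within the 1563-day cap) → +417 days → 14 May 2025.
Expiry of referenced patent MR-113377:
  Base: filing + 21 years → 30 April 2022.
Terminal disclaimer: MR-618875 expires on the earlier of 14 May 2025 and 30 April 2022.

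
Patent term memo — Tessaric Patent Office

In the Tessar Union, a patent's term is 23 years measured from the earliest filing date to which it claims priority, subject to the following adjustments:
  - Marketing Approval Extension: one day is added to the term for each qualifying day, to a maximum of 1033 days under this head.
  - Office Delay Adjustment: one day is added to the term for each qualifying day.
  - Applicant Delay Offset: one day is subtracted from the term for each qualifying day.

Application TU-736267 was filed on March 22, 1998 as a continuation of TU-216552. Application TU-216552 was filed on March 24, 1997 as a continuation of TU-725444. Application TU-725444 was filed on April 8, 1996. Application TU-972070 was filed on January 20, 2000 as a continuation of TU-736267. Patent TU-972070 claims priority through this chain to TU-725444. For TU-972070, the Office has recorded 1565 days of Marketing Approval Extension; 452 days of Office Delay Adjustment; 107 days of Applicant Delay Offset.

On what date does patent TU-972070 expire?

Earliest priority filing: 8 April 1996.
Base term: 8 April 1996 + 23 years → 8 April 2019.
Marketing Approval Extension: 1565 days claimed exceeds the 1033-day cap, so +1033 days → 4 February 2022.
Office Delay Adjustment: +452 days → 2 May 2023.
Applicant Delay Offset: −107 days → 15 January 2023.

2023-01-15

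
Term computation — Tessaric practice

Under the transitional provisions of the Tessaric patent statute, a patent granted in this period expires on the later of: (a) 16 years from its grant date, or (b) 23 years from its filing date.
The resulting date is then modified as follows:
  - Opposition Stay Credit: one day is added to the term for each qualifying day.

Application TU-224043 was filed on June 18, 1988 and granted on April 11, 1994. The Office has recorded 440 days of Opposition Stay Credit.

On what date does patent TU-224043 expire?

(a) grant + 16 years → 11 April 2010.
(b) filing + 23 years → 18 June 2011.
Later of the two: 18 June 2011.
Opposition Stay Credit: +440 days → 31 August 2012.

2012-08-31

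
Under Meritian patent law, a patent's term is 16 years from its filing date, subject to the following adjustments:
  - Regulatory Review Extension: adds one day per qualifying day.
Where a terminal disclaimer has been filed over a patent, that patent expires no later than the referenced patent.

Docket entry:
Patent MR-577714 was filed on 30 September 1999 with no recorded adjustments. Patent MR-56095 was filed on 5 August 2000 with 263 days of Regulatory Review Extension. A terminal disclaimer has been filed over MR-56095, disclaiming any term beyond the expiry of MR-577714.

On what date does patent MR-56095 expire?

2015-09-30

Natural term of MR-56095:
  Base: filing + 16 years → 5 August 2016.
  Regulatory Review Extension: +263 days → 25 April 2017.
Expiry of referenced patent MR-577714:
  Base: filing + 16 years → 30 September 2015.
Terminal disclaimer: MR-56095 expires on the earlier of 25 April 2017 and 30 September 2015.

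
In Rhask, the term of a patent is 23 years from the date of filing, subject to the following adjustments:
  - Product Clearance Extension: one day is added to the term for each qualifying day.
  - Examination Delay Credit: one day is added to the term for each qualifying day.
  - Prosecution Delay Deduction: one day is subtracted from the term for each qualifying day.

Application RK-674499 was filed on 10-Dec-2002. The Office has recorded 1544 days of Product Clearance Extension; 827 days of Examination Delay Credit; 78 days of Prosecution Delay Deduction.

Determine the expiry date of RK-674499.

Base term: filing date + 23 years → 10 December 2025.
Product Clearance Extension: +1544 days → 3 March 2030.
Examination Delay Credit: +827 days → 7 June 2032.
Prosecution Delay Deduction: −78 days → 21 March 2032.

March 21, 2032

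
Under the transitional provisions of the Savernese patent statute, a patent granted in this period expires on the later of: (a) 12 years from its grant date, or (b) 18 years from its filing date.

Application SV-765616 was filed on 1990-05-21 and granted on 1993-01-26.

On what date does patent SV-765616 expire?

May 21, 2008

(a) grant + 12 years → 26 January 2005.
(b) filing + 18 years → 21 May 2008.
Later of the two: 21 May 2008.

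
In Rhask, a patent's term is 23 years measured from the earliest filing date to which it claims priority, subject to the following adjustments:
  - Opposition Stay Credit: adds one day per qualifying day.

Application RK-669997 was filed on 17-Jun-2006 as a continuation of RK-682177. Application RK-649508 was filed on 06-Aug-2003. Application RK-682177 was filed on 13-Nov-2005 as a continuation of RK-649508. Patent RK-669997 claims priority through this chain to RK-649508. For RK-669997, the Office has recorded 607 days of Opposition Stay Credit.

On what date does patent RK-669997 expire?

April 4, 2028

Earliest priority filing: 6 August 2003.
Base term: 6 August 2003 + 23 years → 6 August 2026.
Opposition Stay Credit: +607 days → 4 April 2028.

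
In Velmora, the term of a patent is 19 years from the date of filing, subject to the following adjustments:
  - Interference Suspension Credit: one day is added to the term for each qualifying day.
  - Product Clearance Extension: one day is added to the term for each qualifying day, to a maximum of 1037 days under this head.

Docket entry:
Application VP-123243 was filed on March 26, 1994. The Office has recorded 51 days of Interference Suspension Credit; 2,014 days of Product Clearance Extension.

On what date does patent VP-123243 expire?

2016-03-18

Base term: filing date + 19 years → 26 March 2013.
Interference Suspension Credit: +51 days → 16 May 2013.
Product Clearance Extension: 2014 days claimed exceeds the 1037-day cap, so +1037 days → 18 March 2016.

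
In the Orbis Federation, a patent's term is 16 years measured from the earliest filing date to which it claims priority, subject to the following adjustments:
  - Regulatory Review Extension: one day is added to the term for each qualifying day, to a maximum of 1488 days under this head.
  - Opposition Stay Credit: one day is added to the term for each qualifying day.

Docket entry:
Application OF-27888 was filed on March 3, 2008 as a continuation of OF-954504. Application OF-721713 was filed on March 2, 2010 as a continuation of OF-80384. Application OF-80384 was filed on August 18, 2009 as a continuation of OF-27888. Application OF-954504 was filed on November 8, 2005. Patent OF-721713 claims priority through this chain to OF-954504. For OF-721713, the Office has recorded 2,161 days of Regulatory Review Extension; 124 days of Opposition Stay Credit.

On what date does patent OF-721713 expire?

2026-04-08

Earliest priority filing: 8 November 2005.
Base term: 8 November 2005 + 16 years → 8 November 2021.
Regulatory Review Extension: 2161 days claimed exceeds the 1488-day cap, so +1488 days → 5 December 2025.
Opposition Stay Credit: +124 days → 8 April 2026.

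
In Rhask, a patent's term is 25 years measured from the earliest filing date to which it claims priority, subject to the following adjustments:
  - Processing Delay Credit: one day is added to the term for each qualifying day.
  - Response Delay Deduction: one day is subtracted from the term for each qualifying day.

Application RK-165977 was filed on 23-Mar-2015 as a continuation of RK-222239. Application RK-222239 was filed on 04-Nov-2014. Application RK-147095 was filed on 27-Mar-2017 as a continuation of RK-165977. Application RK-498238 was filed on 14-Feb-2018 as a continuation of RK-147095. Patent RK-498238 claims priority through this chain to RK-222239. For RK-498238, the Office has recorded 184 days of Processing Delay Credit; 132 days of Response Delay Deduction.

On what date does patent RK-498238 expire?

December 26, 2039

Earliest priority filing: 4 November 2014.
Base term: 4 November 2014 + 25 years → 4 November 2039.
Processing Delay Credit: +184 days → 6 May 2040.
Response Delay Deduction: −132 days → 26 December 2039.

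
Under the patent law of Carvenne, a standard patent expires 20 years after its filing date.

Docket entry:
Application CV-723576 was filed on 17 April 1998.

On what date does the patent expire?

Filing date + 20 years → 17 April 2018.

2018-04-17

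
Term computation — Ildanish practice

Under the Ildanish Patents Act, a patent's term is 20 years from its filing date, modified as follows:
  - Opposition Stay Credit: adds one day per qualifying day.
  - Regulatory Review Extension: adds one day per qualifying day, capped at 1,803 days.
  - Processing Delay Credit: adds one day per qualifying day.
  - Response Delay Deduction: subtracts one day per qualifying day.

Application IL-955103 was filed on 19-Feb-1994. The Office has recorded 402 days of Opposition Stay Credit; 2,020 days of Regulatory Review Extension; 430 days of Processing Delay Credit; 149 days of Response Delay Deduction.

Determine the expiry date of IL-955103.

Base term: filing date + 20 years → 19 February 2014.
Opposition Stay Credit: +402 days → 28 March 2015.
Regulatory Review Extension: 2020 days claimed exceeds the 1803-day cap, so +1803 days → 4 March 2020.
Processing Delay Credit: +430 days → 8 May 2021.
Response Delay Deduction: −149 days → 10 December 2020.

December 10, 2020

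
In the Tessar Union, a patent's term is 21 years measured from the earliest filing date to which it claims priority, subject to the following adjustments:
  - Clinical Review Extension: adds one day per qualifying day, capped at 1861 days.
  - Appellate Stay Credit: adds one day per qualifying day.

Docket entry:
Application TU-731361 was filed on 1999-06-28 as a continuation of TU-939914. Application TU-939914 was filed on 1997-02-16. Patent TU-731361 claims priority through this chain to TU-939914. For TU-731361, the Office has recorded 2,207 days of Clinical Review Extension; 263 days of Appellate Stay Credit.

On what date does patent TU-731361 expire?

December 11, 2023

Earliest priority filing: 16 February 1997.
Base term: 16 February 1997 + 21 years → 16 February 2018.
Clinical Review Extension: 2207 days claimed exceeds the 1861-day cap, so +1861 days → 23 March 2023.
Appellate Stay Credit: +263 days → 11 December 2023.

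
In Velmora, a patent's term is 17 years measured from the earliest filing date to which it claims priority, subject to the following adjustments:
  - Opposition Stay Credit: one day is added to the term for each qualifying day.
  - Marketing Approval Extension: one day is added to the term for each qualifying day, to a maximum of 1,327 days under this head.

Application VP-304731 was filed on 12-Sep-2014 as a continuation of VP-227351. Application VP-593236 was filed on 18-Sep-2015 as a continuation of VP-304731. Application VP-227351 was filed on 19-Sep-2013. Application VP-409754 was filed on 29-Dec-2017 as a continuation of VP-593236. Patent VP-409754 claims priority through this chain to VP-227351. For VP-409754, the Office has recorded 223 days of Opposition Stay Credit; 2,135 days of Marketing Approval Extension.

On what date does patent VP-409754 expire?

Earliest priority filing: 19 September 2013.
Base term: 19 September 2013 + 17 years → 19 September 2030.
Opposition Stay Credit: +223 days → 30 April 2031.
Marketing Approval Extension: 2135 days claimed exceeds the 1327-day cap, so +1327 days → 17 December 2034.

December 17, 2034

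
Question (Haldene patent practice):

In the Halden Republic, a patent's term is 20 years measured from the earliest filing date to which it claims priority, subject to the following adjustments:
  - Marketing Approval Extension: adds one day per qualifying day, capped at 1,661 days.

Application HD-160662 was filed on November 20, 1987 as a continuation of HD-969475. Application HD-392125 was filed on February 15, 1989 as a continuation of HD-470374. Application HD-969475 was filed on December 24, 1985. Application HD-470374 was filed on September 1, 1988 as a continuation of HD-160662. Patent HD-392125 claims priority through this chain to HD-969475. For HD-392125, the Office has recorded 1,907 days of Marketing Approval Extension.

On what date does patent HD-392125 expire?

July 12, 2010

Earliest priority filing: 24 December 1985.
Base term: 24 December 1985 + 20 years → 24 December 2005.
Marketing Approval Extension: 1907 days claimed exceeds the 1661-day cap, so +1661 days → 12 July 2010.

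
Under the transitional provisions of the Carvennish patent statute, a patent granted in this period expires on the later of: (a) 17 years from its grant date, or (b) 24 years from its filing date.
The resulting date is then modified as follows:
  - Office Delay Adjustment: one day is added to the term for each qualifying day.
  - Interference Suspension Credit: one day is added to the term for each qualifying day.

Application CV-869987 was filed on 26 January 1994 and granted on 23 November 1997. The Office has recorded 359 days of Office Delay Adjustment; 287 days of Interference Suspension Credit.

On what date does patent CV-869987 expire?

(a) grant + 17 years → 23 November 2014.
(b) filing + 24 years → 26 January 2018.
Later of the two: 26 January 2018.
Office Delay Adjustment: +359 days → 20 January 2019.
Interference Suspension Credit: +287 days → 3 November 2019.

2019-11-03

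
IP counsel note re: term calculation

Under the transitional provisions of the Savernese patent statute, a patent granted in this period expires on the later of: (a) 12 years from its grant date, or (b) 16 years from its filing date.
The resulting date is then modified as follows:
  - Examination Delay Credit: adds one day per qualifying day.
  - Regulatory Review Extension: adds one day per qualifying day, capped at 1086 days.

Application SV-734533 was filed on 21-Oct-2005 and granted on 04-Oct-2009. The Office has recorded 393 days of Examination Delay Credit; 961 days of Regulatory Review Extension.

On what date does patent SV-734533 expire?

(a) grant + 12 years → 4 October 2021.
(b) filing + 16 years → 21 October 2021.
Later of the two: 21 October 2021.
Examination Delay Credit: +393 days → 18 November 2022.
Regulatory Review Extension: 961 days (within the 1086-day cap) → +961 days → 6 July 2025.

July 6, 2025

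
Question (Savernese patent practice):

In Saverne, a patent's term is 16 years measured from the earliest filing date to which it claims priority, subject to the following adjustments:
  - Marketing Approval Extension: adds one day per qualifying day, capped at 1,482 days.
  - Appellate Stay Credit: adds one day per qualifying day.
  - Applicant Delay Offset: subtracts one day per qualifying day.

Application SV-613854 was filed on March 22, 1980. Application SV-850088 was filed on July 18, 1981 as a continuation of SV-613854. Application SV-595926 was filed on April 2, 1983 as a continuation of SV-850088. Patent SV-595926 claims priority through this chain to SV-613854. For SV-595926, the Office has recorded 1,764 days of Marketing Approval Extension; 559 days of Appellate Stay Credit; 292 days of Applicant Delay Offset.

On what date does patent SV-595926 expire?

Earliest priority filing: 22 March 1980.
Base term: 22 March 1980 + 16 years → 22 March 1996.
Marketing Approval Extension: 1764 days claimed exceeds the 1482-day cap, so +1482 days → 12 April 2000.
Appellate Stay Credit: +559 days → 23 October 2001.
Applicant Delay Offset: −292 days → 4 January 2001.

2001-01-04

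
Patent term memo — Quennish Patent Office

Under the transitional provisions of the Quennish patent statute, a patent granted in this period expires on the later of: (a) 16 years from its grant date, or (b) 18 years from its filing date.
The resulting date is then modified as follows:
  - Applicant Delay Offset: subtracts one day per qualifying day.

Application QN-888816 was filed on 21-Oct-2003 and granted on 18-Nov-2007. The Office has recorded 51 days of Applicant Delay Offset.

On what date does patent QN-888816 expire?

2023-09-28

(a) grant + 16 years → 18 November 2023.
(b) filing + 18 years → 21 October 2021.
Later of the two: 18 November 2023.
Applicant Delay Offset: −51 days → 28 September 2023.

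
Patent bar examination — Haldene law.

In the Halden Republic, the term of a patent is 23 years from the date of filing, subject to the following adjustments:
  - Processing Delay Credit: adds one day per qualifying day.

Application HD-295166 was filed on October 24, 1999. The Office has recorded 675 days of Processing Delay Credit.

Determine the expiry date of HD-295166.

Base term: filing date + 23 years → 24 October 2022.
Processing Delay Credit: +675 days → 29 August 2024.

2024-08-29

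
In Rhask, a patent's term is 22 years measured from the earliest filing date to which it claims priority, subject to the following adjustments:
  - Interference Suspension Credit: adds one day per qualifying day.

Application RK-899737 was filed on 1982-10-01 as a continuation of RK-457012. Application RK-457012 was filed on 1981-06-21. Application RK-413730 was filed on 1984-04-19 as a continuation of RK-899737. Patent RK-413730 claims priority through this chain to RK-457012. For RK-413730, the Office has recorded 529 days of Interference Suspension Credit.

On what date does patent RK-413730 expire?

Earliest priority filing: 21 June 1981.
Base term: 21 June 1981 + 22 years → 21 June 2003.
Interference Suspension Credit: +529 days → 1 December 2004.

December 1, 2004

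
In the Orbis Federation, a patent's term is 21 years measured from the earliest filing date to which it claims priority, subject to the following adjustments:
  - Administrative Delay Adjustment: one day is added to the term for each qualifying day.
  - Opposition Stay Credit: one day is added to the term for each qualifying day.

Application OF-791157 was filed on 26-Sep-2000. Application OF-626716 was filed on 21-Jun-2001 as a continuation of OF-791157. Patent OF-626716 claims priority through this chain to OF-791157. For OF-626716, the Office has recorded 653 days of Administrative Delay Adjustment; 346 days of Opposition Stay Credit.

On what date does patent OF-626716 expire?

Earliest priority filing: 26 September 2000.
Base term: 26 September 2000 + 21 years → 26 September 2021.
Administrative Delay Adjustment: +653 days → 11 July 2023.
Opposition Stay Credit: +346 days → 21 June 2024.

June 21, 2024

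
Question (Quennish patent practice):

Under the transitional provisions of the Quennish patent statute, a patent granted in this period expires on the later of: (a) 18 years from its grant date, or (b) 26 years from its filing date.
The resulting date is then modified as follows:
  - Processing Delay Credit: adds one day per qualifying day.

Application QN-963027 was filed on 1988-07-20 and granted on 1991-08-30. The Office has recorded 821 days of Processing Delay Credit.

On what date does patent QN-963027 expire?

(a) grant + 18 years → 30 August 2009.
(b) filing + 26 years → 20 July 2014.
Later of the two: 20 July 2014.
Processing Delay Credit: +821 days → 18 October 2016.

October 18, 2016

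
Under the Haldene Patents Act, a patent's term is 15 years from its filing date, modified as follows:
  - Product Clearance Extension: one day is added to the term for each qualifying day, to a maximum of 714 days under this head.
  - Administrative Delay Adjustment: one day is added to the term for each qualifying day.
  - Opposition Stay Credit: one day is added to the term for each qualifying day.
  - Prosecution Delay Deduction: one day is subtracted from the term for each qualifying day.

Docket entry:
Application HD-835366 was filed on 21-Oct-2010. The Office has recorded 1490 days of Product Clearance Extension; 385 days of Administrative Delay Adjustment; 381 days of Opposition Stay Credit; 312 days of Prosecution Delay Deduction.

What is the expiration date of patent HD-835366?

January 1, 2029

Base term: filing date + 15 years → 21 October 2025.
Product Clearance Extension: 1490 days claimed exceeds the 714-day cap, so +714 days → 5 October 2027.
Administrative Delay Adjustment: +385 days → 24 October 2028.
Opposition Stay Credit: +381 days → 9 November 2029.
Prosecution Delay Deduction: −312 days → 1 January 2029.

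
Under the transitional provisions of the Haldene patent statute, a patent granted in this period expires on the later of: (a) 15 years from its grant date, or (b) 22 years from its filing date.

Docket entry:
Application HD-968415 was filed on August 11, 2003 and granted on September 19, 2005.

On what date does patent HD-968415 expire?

(a) grant + 15 years → 19 September 2020.
(b) filing + 22 years → 11 August 2025.
Later of the two: 11 August 2025.

August 11, 2025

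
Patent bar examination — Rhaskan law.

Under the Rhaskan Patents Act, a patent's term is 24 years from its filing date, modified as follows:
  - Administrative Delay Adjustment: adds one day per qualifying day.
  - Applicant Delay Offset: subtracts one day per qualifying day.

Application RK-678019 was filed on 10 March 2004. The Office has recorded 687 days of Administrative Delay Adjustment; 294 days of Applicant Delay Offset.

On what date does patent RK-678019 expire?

2029-04-07

Base term: filing date + 24 years → 10 March 2028.
Administrative Delay Adjustment: +687 days → 26 January 2030.
Applicant Delay Offset: −294 days → 7 April 2029.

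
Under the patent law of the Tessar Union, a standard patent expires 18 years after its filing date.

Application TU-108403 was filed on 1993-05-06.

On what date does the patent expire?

Filing date + 18 years → 6 May 2011.

2011-05-06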